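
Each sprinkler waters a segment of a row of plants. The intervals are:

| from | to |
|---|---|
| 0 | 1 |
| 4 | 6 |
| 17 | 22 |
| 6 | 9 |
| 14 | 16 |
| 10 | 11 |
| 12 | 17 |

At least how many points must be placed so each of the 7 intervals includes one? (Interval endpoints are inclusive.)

Sort by right endpoint; whenever an interval is uncovered, place a point at its right end.
By right end: [0,1]  [4,6]  [6,9]  [10,11]  [14,16]  [12,17]  [17,22]
[0,1] uncovered → point at 1; [4,6] uncovered → point at 6; [10,11] uncovered → point at 11; [14,16] uncovered → point at 16; [17,22] uncovered → point at 22.
Points: 1, 6, 11, 16, 22 (5 total).

5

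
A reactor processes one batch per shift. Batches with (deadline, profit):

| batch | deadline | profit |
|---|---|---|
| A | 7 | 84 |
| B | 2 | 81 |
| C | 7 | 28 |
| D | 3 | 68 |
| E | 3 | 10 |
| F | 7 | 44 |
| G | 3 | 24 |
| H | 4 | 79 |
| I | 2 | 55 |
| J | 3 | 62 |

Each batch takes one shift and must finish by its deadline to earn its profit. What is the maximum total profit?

By profit: A(d7,84), B(d2,81), H(d4,79), D(d3,68), J(d3,62), I(d2,55), F(d7,44), C(d7,28), G(d3,24), E(d3,10)
A→slot 7; B→slot 2; H→slot 4; D→slot 3; J→slot 1; I skipped; F→slot 6; C→slot 5; G skipped; E skipped.
Profit = 62 + 81 + 68 + 79 + 28 + 44 + 84 = 446

446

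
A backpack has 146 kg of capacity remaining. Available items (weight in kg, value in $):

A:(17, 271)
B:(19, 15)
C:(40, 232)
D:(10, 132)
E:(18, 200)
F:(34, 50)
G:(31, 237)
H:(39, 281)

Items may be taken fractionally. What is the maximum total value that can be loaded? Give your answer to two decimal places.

1300.80

Greedy by value/weight ratio, highest first.
Order: A (271/17=15.94) > D (132/10=13.20) > E (200/18=11.11) > G (237/31=7.65) > H (281/39=7.21) > C (232/40=5.80) > F (50/34=1.47) > B (15/19=0.79)
Fill: take A (17 @ 271) → take D (10 @ 132) → take E (18 @ 200) → take G (31 @ 237) → take H (39 @ 281) → take 31/40 of C → 179.80; 146/146 used.
Total value = 1300.80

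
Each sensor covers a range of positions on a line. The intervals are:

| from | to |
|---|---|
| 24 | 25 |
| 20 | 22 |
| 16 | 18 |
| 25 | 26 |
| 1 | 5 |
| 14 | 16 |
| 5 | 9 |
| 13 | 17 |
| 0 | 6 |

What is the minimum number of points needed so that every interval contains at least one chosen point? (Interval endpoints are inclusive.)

4

By right end: [1,5]  [0,6]  [5,9]  [14,16]  [13,17]  [16,18]  [20,22]  [24,25]  [25,26]
[1,5] uncovered → point at 5; [14,16] uncovered → point at 16; [20,22] uncovered → point at 22; [24,25] uncovered → point at 25.
Points: 5, 16, 22, 25 (4 total).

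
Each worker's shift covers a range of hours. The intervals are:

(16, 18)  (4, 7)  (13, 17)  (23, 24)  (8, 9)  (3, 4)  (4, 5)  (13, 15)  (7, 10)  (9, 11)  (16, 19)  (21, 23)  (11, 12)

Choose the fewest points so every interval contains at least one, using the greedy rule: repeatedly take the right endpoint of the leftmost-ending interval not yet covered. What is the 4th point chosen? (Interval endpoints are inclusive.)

15

Process intervals by earliest right end; each time one isn't hit yet, stab at its right endpoint.
Sorted: [3,4] [4,5] [4,7] [8,9] [7,10] [9,11] [11,12] [13,15] [13,17] [16,18] [16,19] [21,23] [23,24]
{[3,4],[4,5],[4,7]} hit by 4; {[8,9],[7,10],[9,11]} hit by 9; {[11,12]} hit by 12; {[13,15],[13,17]} hit by 15; {[16,18],[16,19]} hit by 18; {[21,23],[23,24]} hit by 23.
Points: 4, 9, 12, 15, 18, 23 (6 total).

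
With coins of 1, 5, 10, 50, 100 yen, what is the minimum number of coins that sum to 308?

308 = 3×100 + 1×5 + 3×1
Total coins = 3 + 1 + 3 = 7

7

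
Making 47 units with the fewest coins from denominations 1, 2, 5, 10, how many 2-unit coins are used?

1

Greedy: take as many of the largest coin as possible, then repeat with the remainder.
47 = 4×10 + 1×5 + 1×2
Count of 2: 1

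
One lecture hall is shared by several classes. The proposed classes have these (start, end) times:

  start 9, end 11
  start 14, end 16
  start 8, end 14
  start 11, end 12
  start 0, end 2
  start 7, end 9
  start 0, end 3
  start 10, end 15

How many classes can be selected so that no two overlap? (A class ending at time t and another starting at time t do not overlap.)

Order by finish time; keep every interval that doesn't clash with the previous kept one.
By end time: (0,2), (0,3), (7,9), (9,11), (11,12), (8,14), (10,15), (14,16).
Pick (0,2); next start ≥ 2 → (7,9); next start ≥ 9 → (9,11); next start ≥ 11 → (11,12); next start ≥ 12 → (14,16).
Selected 5 classes.

5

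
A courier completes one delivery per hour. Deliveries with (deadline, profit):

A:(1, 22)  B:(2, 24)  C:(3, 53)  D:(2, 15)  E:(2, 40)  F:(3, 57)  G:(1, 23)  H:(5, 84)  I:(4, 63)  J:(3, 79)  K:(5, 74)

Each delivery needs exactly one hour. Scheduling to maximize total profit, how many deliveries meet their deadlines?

Sort by profit descending; place each in the latest free slot ≤ its deadline.
By profit: H(d5,84), J(d3,79), K(d5,74), I(d4,63), F(d3,57), C(d3,53), E(d2,40), B(d2,24), G(d1,23), A(d1,22), D(d2,15)
H→slot 5; J→slot 3; K→slot 4; I→slot 2; F→slot 1; C skipped; E skipped; B skipped; G skipped; A skipped; D skipped.
5 of 11 scheduled.

5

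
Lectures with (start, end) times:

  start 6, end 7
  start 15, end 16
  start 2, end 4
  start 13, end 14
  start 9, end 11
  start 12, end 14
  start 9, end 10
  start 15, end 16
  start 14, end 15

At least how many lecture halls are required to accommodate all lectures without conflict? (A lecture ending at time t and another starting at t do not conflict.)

2

Events (time:±→running): 2:+→1 4:-→0 6:+→1 7:-→0 9:+→1 9:+→2 … peak 2.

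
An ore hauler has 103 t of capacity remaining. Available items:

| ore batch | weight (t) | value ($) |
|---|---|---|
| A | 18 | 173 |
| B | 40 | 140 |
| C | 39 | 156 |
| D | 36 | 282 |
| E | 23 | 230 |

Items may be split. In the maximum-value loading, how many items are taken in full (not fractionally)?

Sort by value per unit weight and fill in that order.
Ratios (sorted): E 10.00, A 9.61, D 7.83, C 4.00, B 3.50
take E (23 @ 230); take A (18 @ 173); take D (36 @ 282); take 26/39 of C → 104.00. Capacity used 103/103.
3 item(s) taken whole; one partial (take 26/39 of C).

3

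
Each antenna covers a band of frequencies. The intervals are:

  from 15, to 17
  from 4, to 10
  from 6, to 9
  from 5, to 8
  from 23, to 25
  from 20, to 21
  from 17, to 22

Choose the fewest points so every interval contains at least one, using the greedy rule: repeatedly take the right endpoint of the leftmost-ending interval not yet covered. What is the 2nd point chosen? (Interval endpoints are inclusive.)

By right end: [5,8]  [6,9]  [4,10]  [15,17]  [20,21]  [17,22]  [23,25]
[5,8] uncovered → point at 8; [15,17] uncovered → point at 17; [20,21] uncovered → point at 21; [23,25] uncovered → point at 25.
Points: 8, 17, 21, 25 (4 total).

17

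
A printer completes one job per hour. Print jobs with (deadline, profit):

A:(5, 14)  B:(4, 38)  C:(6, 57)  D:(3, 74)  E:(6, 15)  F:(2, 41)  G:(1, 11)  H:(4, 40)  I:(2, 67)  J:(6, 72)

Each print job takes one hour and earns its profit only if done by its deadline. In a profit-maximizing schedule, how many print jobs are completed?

By profit: D(d3,74), J(d6,72), I(d2,67), C(d6,57), F(d2,41), H(d4,40), B(d4,38), E(d6,15), A(d5,14), G(d1,11)
D→slot 3; J→slot 6; I→slot 2; C→slot 5; F→slot 1; H→slot 4; B skipped; E skipped; A skipped; G skipped.
6 of 10 scheduled.

6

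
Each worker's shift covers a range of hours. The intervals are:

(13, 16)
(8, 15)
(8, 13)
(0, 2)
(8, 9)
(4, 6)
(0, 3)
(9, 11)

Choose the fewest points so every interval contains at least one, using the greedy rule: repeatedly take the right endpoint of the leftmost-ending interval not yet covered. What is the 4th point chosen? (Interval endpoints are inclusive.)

Sorted: [0,2] [0,3] [4,6] [8,9] [9,11] [8,13] [8,15] [13,16]
{[0,2],[0,3]} hit by 2; {[4,6]} hit by 6; {[8,9],[9,11],[8,13],[8,15]} hit by 9; {[13,16]} hit by 16.
Points: 2, 6, 9, 16 (4 total).

16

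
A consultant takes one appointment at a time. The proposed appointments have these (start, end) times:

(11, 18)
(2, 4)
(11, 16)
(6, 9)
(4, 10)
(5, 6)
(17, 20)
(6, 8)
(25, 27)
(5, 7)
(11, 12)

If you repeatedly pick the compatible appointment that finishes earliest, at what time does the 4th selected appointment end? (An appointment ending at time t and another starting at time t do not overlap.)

12

Sort by end time and greedily take each interval whose start is ≥ the last chosen end.
Sorted by end: (2,4)  (5,6)  (5,7)  (6,8)  (6,9)  (4,10)  (11,12)  (11,16)  (11,18)  (17,20)  (25,27)
take (2,4); take (5,6); skip (5,7); take (6,8); skip (6,9); take (11,12); skip (11,18); take (17,20); take (25,27).
Selected: (2,4) (5,6) (6,8) (11,12) (17,20) (25,27)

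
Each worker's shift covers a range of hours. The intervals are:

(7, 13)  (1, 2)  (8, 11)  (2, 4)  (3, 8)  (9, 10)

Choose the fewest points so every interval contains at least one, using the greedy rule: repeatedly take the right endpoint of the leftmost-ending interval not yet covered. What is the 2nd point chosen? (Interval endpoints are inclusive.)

8

Sort by right endpoint; whenever an interval is uncovered, place a point at its right end.
Sorted: [1,2] [2,4] [3,8] [9,10] [8,11] [7,13]
{[1,2],[2,4]} hit by 2; {[3,8]} hit by 8; {[9,10],[8,11],[7,13]} hit by 10.
Points: 2, 8, 10 (3 total).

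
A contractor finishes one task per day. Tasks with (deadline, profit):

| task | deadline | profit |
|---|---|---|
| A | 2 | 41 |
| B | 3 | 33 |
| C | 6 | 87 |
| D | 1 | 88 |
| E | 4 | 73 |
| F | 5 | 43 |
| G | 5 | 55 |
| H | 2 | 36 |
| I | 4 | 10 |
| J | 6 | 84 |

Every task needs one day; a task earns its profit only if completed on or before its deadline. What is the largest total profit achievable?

430

Sort by profit descending; place each in the latest free slot ≤ its deadline.
Profit order: D=88 C=87 J=84 E=73 G=55 F=43 A=41 H=36 B=33 I=10
Assign: D→slot 1, C→slot 6, J→slot 5, E→slot 4, G→slot 3, F→slot 2, A skipped, H skipped, B skipped, I skipped.
Slots: [1:D] [2:F] [3:G] [4:E] [5:J] [6:C]
Profit = 88 + 43 + 55 + 73 + 84 + 87 = 430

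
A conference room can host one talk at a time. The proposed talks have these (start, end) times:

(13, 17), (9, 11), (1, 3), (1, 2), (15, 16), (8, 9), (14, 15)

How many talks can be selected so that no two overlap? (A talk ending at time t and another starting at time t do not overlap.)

Sort by end time and greedily take each interval whose start is ≥ the last chosen end.
By end time: (1,2), (1,3), (8,9), (9,11), (14,15), (15,16), (13,17).
Pick (1,2); next start ≥ 2 → (8,9); next start ≥ 9 → (9,11); next start ≥ 11 → (14,15); next start ≥ 15 → (15,16).
Selected 5 talks.

5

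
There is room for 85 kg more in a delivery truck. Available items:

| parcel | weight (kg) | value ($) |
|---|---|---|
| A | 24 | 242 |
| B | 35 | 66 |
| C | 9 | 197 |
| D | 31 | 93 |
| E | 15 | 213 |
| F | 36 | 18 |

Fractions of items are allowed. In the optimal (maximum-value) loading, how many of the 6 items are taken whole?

Greedy by value/weight ratio, highest first.
Ratios (sorted): C 21.89, E 14.20, A 10.08, D 3.00, B 1.89, F 0.50
take C (9 @ 197); take E (15 @ 213); take A (24 @ 242); take D (31 @ 93); take 6/35 of B → 11.31. Capacity used 85/85.
4 item(s) taken whole; one partial (take 6/35 of B).

4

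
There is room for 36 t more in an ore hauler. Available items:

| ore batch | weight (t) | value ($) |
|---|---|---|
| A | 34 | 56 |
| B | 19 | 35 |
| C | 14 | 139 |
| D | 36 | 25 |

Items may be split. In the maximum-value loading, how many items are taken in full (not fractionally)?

Sort by value per unit weight and fill in that order.
Order: C (139/14=9.93) > B (35/19=1.84) > A (56/34=1.65) > D (25/36=0.69)
Fill: take C (14 @ 139) → take B (19 @ 35) → take 3/34 of A → 4.94; 36/36 used.
2 item(s) taken whole; one partial (take 3/34 of A).

2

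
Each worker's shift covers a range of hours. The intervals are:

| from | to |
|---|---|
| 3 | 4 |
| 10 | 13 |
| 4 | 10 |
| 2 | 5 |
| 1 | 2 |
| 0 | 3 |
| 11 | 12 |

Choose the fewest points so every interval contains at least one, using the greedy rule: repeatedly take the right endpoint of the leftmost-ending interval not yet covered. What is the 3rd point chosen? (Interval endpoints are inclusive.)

12

Sort by right endpoint; whenever an interval is uncovered, place a point at its right end.
By right end: [1,2]  [0,3]  [3,4]  [2,5]  [4,10]  [11,12]  [10,13]
[1,2] uncovered → point at 2; [3,4] uncovered → point at 4; [11,12] uncovered → point at 12.
Points: 2, 4, 12 (3 total).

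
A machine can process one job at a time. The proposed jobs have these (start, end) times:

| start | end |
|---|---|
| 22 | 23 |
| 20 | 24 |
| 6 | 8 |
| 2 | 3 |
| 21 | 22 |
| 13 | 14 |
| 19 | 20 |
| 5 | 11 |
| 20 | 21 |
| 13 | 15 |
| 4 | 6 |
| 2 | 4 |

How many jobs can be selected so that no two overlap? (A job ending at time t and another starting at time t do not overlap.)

Sort by end time and greedily take each interval whose start is ≥ the last chosen end.
By end time: (2,3), (2,4), (4,6), (6,8), (5,11), (13,14), (13,15), (19,20), (20,21), (21,22), (22,23), (20,24).
Pick (2,3); next start ≥ 3 → (4,6); next start ≥ 6 → (6,8); next start ≥ 8 → (13,14); next start ≥ 14 → (19,20); next start ≥ 20 → (20,21); next start ≥ 21 → (21,22); next start ≥ 22 → (22,23).
Selected 8 jobs.

8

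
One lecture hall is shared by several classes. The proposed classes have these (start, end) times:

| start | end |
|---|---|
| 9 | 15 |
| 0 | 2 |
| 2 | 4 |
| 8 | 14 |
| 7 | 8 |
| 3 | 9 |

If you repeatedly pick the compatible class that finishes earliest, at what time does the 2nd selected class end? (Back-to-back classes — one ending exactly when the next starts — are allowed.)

4

Greedy by earliest finish: after sorting by end time, pick each interval compatible with the last pick.
By end time: (0,2), (2,4), (7,8), (3,9), (8,14), (9,15).
Pick (0,2); next start ≥ 2 → (2,4); next start ≥ 4 → (7,8); next start ≥ 8 → (8,14).
Selected: (0,2) (2,4) (7,8) (8,14)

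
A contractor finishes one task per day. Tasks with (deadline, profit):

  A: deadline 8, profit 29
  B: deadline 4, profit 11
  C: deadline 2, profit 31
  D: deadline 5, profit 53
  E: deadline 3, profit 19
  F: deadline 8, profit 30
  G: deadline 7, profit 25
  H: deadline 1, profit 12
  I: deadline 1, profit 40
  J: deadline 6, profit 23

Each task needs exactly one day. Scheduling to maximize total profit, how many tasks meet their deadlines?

Profit order: D=53 I=40 C=31 F=30 A=29 G=25 J=23 E=19 H=12 B=11
Assign: D→slot 5, I→slot 1, C→slot 2, F→slot 8, A→slot 7, G→slot 6, J→slot 4, E→slot 3, H skipped, B skipped.
Slots: [1:I] [2:C] [3:E] [4:J] [5:D] [6:G] [7:A] [8:F]
8 of 10 scheduled.

8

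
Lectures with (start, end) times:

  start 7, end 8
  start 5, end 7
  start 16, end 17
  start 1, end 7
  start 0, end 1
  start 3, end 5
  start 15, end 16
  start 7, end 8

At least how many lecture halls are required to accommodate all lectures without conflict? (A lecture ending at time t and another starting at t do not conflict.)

2

starts: [0, 1, 3, 5, 7, 7, 15, 16]
ends:   [1, 5, 7, 7, 8, 8, 16, 17]
s0→1 e1→0 s1→1 s3→2  — peak 2.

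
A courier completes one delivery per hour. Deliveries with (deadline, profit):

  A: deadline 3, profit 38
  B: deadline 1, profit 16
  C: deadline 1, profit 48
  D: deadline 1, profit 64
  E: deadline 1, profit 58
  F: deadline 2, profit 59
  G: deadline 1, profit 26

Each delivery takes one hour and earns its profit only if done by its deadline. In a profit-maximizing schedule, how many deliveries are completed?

3

Take jobs in profit order; each goes to the latest open slot no later than its deadline.
Profit order: D=64 F=59 E=58 C=48 A=38 G=26 B=16
Assign: D→slot 1, F→slot 2, E skipped, C skipped, A→slot 3, G skipped, B skipped.
Slots: [1:D] [2:F] [3:A]
3 of 7 scheduled.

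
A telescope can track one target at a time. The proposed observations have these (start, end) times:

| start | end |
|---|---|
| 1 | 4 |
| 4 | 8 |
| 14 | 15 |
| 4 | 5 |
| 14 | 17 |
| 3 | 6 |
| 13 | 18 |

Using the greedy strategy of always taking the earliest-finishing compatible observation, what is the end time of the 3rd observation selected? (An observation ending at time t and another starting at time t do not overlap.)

15

Greedy by earliest finish: after sorting by end time, pick each interval compatible with the last pick.
Sorted by end: (1,4)  (4,5)  (3,6)  (4,8)  (14,15)  (14,17)  (13,18)
take (1,4); take (4,5); take (14,15); skip (14,17); skip (13,18).
Selected: (1,4) (4,5) (14,15)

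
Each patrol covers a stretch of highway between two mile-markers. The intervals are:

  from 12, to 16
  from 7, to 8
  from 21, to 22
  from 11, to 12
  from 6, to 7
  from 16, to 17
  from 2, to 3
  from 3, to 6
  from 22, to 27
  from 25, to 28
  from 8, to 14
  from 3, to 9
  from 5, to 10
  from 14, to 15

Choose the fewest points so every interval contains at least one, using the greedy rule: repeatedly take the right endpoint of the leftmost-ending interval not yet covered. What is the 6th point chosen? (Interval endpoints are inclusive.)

Sort by right endpoint; whenever an interval is uncovered, place a point at its right end.
By right end: [2,3]  [3,6]  [6,7]  [7,8]  [3,9]  [5,10]  [11,12]  [8,14]  [14,15]  [12,16]  [16,17]  [21,22]  [22,27]  [25,28]
[2,3] uncovered → point at 3; [6,7] uncovered → point at 7; [11,12] uncovered → point at 12; [14,15] uncovered → point at 15; [16,17] uncovered → point at 17; [21,22] uncovered → point at 22; [25,28] uncovered → point at 28.
Points: 3, 7, 12, 15, 17, 22, 28 (7 total).

22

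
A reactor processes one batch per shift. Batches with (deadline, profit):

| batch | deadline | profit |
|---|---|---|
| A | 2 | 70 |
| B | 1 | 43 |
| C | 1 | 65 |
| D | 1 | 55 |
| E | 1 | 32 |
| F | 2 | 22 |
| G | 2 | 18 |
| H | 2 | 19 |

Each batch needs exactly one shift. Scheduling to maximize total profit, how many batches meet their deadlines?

Take jobs in profit order; each goes to the latest open slot no later than its deadline.
By profit: A(d2,70), C(d1,65), D(d1,55), B(d1,43), E(d1,32), F(d2,22), H(d2,19), G(d2,18)
A→slot 2; C→slot 1; D skipped; B skipped; E skipped; F skipped; H skipped; G skipped.
2 of 8 scheduled.

2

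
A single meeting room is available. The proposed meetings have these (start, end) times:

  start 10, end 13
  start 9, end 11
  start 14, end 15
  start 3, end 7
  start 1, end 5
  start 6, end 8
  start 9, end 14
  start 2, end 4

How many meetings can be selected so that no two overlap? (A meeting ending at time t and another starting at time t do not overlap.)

Greedy by earliest finish: after sorting by end time, pick each interval compatible with the last pick.
By end time: (2,4), (1,5), (3,7), (6,8), (9,11), (10,13), (9,14), (14,15).
Pick (2,4); next start ≥ 4 → (6,8); next start ≥ 8 → (9,11); next start ≥ 11 → (14,15).
Selected 4 meetings.

4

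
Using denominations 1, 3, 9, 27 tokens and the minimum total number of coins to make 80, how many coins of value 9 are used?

2

80 − 2×27→26 − 2×9→8 − 2×3→2 − 2×1→0
Count of 9: 2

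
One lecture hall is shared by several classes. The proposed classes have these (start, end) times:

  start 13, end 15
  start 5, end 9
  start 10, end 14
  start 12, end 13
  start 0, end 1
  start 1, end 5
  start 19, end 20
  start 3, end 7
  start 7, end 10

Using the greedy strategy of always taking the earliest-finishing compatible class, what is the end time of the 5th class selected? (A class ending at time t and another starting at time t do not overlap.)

15

Greedy by earliest finish: after sorting by end time, pick each interval compatible with the last pick.
Sorted by end: (0,1)  (1,5)  (3,7)  (5,9)  (7,10)  (12,13)  (10,14)  (13,15)  (19,20)
take (0,1); take (1,5); skip (3,7); take (5,9); take (12,13); take (13,15); take (19,20).
Selected: (0,1) (1,5) (5,9) (12,13) (13,15) (19,20)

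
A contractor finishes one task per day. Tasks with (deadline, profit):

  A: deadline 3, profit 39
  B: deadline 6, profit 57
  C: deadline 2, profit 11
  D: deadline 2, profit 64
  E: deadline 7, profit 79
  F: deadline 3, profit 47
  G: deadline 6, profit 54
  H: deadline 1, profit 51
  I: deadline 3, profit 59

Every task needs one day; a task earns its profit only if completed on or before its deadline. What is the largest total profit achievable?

By profit: E(d7,79), D(d2,64), I(d3,59), B(d6,57), G(d6,54), H(d1,51), F(d3,47), A(d3,39), C(d2,11)
E→slot 7; D→slot 2; I→slot 3; B→slot 6; G→slot 5; H→slot 1; F skipped; A skipped; C skipped.
Profit = 51 + 64 + 59 + 54 + 57 + 79 = 364

364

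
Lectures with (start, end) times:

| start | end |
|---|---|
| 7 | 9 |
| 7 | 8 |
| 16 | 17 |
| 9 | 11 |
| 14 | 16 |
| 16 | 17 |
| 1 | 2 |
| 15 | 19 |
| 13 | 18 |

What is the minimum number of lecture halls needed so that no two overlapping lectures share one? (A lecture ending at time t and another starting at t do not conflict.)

4

starts: [1, 7, 7, 9, 13, 14, 15, 16, 16]
ends:   [2, 8, 9, 11, 16, 17, 17, 18, 19]
s1→1 e2→0 s7→1 s7→2 e8→1 e9→0 s9→1 e11→0 s13→1 s14→2 s15→3 e16→2 s16→3 s16→4  — peak 4.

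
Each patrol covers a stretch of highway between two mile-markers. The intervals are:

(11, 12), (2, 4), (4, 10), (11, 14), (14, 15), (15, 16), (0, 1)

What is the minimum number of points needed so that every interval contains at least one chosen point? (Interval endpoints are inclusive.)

4

Sort by right endpoint; whenever an interval is uncovered, place a point at its right end.
By right end: [0,1]  [2,4]  [4,10]  [11,12]  [11,14]  [14,15]  [15,16]
[0,1] uncovered → point at 1; [2,4] uncovered → point at 4; [11,12] uncovered → point at 12; [14,15] uncovered → point at 15.
Points: 1, 4, 12, 15 (4 total).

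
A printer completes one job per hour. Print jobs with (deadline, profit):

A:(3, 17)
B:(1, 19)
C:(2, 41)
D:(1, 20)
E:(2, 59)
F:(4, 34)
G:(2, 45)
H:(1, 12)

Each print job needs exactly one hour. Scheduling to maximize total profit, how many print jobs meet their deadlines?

4

By profit: E(d2,59), G(d2,45), C(d2,41), F(d4,34), D(d1,20), B(d1,19), A(d3,17), H(d1,12)
E→slot 2; G→slot 1; C skipped; F→slot 4; D skipped; B skipped; A→slot 3; H skipped.
4 of 8 scheduled.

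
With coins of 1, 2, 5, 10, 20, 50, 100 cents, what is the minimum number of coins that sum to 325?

5

Use the largest denomination that fits, subtract, and repeat.
325 − 3×100→25 − 1×20→5 − 1×5→0
Total coins = 3 + 1 + 1 = 5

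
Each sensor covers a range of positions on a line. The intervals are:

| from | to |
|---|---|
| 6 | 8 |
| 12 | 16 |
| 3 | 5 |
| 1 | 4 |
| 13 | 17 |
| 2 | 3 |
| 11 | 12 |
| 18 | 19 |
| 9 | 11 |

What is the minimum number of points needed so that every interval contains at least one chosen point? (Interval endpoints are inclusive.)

Process intervals by earliest right end; each time one isn't hit yet, stab at its right endpoint.
Sorted: [2,3] [1,4] [3,5] [6,8] [9,11] [11,12] [12,16] [13,17] [18,19]
{[2,3],[1,4],[3,5]} hit by 3; {[6,8]} hit by 8; {[9,11],[11,12]} hit by 11; {[12,16],[13,17]} hit by 16; {[18,19]} hit by 19.
Points: 3, 8, 11, 16, 19 (5 total).

5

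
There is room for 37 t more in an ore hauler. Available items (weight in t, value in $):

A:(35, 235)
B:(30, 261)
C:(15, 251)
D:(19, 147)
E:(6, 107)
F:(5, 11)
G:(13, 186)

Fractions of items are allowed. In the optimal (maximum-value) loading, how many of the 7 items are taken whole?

3

Ratios (sorted): E 17.83, C 16.73, G 14.31, B 8.70, D 7.74, A 6.71, F 2.20
take E (6 @ 107); take C (15 @ 251); take G (13 @ 186); take 3/30 of B → 26.10. Capacity used 37/37.
3 item(s) taken whole; one partial (take 3/30 of B).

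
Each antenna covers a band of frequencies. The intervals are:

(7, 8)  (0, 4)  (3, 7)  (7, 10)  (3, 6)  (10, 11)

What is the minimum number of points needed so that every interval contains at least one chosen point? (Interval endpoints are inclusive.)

By right end: [0,4]  [3,6]  [3,7]  [7,8]  [7,10]  [10,11]
[0,4] uncovered → point at 4; [7,8] uncovered → point at 8; [10,11] uncovered → point at 11.
Points: 4, 8, 11 (3 total).

3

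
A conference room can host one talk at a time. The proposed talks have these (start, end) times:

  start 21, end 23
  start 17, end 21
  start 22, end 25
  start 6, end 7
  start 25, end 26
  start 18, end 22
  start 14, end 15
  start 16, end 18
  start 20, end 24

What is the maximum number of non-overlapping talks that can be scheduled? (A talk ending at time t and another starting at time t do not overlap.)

6

Sort by end time and greedily take each interval whose start is ≥ the last chosen end.
Sorted by end: (6,7)  (14,15)  (16,18)  (17,21)  (18,22)  (21,23)  (20,24)  (22,25)  (25,26)
take (6,7); take (14,15); take (16,18); take (18,22); take (22,25); take (25,26).
Selected 6 talks.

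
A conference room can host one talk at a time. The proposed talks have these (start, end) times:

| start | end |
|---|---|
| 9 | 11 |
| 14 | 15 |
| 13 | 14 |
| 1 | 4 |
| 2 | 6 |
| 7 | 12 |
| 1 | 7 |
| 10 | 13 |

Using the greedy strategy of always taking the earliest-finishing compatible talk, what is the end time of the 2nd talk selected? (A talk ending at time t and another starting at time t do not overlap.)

11

Sorted by end: (1,4)  (2,6)  (1,7)  (9,11)  (7,12)  (10,13)  (13,14)  (14,15)
take (1,4); take (9,11); skip (10,13); take (13,14); take (14,15).
Selected: (1,4) (9,11) (13,14) (14,15)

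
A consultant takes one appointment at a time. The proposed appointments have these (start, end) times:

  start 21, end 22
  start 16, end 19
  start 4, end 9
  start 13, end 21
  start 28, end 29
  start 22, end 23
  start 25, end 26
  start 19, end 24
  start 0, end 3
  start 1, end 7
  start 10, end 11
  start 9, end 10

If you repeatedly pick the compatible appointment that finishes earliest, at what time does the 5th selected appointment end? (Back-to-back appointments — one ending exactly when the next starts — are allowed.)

By end time: (0,3), (1,7), (4,9), (9,10), (10,11), (16,19), (13,21), (21,22), (22,23), (19,24), (25,26), (28,29).
Pick (0,3); next start ≥ 3 → (4,9); next start ≥ 9 → (9,10); next start ≥ 10 → (10,11); next start ≥ 11 → (16,19); next start ≥ 19 → (21,22); next start ≥ 22 → (22,23); next start ≥ 23 → (25,26); next start ≥ 26 → (28,29).
Selected: (0,3) (4,9) (9,10) (10,11) (16,19) (21,22) (22,23) (25,26) (28,29)

19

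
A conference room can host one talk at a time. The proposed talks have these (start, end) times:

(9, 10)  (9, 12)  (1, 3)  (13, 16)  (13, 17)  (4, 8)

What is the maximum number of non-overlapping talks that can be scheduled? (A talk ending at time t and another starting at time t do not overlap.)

4

Order by finish time; keep every interval that doesn't clash with the previous kept one.
Sorted by end: (1,3)  (4,8)  (9,10)  (9,12)  (13,16)  (13,17)
take (1,3); take (4,8); take (9,10); skip (9,12); take (13,16).
Selected 4 talks.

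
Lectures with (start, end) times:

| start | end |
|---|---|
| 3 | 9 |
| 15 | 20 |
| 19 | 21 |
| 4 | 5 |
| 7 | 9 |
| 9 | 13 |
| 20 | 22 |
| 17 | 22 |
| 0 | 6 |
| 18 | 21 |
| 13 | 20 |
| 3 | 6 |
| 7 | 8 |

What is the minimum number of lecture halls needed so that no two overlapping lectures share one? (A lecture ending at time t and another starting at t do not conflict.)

5

The answer is the maximum number of intervals overlapping at any instant.
Events (time:±→running): 0:+→1 3:+→2 3:+→3 4:+→4 5:-→3 6:-→2 6:-→1 7:+→2 7:+→3 8:-→2 9:-→1 9:-→0 9:+→1 13:-→0 13:+→1 15:+→2 17:+→3 18:+→4 19:+→5 … peak 5.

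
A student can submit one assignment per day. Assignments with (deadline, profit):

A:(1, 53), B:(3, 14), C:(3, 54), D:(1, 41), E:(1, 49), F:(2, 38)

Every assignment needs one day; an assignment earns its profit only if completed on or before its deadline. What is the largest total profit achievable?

145

Take jobs in profit order; each goes to the latest open slot no later than its deadline.
By profit: C(d3,54), A(d1,53), E(d1,49), D(d1,41), F(d2,38), B(d3,14)
C→slot 3; A→slot 1; E skipped; D skipped; F→slot 2; B skipped.
Profit = 53 + 38 + 54 = 145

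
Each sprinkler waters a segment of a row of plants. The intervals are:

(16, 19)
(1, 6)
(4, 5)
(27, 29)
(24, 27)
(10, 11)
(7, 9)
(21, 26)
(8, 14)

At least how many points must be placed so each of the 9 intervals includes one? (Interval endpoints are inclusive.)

Sort by right endpoint; whenever an interval is uncovered, place a point at its right end.
By right end: [4,5]  [1,6]  [7,9]  [10,11]  [8,14]  [16,19]  [21,26]  [24,27]  [27,29]
[4,5] uncovered → point at 5; [7,9] uncovered → point at 9; [10,11] uncovered → point at 11; [16,19] uncovered → point at 19; [21,26] uncovered → point at 26; [27,29] uncovered → point at 29.
Points: 5, 9, 11, 19, 26, 29 (6 total).

6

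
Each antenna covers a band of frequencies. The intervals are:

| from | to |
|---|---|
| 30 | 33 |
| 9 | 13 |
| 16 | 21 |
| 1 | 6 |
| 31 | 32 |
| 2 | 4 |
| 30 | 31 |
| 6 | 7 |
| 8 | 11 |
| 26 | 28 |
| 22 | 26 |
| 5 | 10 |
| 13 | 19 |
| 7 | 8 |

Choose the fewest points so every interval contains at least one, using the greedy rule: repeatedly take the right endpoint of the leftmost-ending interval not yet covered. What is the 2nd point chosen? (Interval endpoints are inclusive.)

By right end: [2,4]  [1,6]  [6,7]  [7,8]  [5,10]  [8,11]  [9,13]  [13,19]  [16,21]  [22,26]  [26,28]  [30,31]  [31,32]  [30,33]
[2,4] uncovered → point at 4; [6,7] uncovered → point at 7; [8,11] uncovered → point at 11; [13,19] uncovered → point at 19; [22,26] uncovered → point at 26; [30,31] uncovered → point at 31.
Points: 4, 7, 11, 19, 26, 31 (6 total).

7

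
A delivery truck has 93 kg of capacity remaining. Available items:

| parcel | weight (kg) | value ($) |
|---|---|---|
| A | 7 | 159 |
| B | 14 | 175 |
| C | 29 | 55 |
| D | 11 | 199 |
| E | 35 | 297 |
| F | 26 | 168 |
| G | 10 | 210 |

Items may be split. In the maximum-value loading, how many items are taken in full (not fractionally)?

Greedy by value/weight ratio, highest first.
Ratios (sorted): A 22.71, G 21.00, D 18.09, B 12.50, E 8.49, F 6.46, C 1.90
take A (7 @ 159); take G (10 @ 210); take D (11 @ 199); take B (14 @ 175); take E (35 @ 297); take 16/26 of F → 103.38. Capacity used 93/93.
5 item(s) taken whole; one partial (take 16/26 of F).

5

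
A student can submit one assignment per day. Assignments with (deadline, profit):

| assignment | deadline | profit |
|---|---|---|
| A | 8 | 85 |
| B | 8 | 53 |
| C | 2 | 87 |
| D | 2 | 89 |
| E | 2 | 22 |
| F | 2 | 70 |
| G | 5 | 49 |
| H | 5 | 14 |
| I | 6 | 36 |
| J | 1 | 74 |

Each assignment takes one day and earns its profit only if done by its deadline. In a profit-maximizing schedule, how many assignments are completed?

7

Profit order: D=89 C=87 A=85 J=74 F=70 B=53 G=49 I=36 E=22 H=14
Assign: D→slot 2, C→slot 1, A→slot 8, J skipped, F skipped, B→slot 7, G→slot 5, I→slot 6, E skipped, H→slot 4.
Slots: [1:C] [2:D] [4:H] [5:G] [6:I] [7:B] [8:A]
7 of 10 scheduled.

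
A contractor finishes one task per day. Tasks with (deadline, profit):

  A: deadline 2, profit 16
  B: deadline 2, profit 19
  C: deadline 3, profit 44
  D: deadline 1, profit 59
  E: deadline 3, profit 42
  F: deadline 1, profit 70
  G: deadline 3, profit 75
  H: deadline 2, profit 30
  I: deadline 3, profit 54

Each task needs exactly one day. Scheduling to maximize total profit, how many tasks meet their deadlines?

Sort by profit descending; place each in the latest free slot ≤ its deadline.
By profit: G(d3,75), F(d1,70), D(d1,59), I(d3,54), C(d3,44), E(d3,42), H(d2,30), B(d2,19), A(d2,16)
G→slot 3; F→slot 1; D skipped; I→slot 2; C skipped; E skipped; H skipped; B skipped; A skipped.
3 of 9 scheduled.

3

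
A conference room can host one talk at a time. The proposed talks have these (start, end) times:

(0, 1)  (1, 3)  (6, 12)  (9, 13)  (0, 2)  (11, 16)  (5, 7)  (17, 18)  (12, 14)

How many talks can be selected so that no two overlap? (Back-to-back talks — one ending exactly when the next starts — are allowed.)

Greedy by earliest finish: after sorting by end time, pick each interval compatible with the last pick.
By end time: (0,1), (0,2), (1,3), (5,7), (6,12), (9,13), (12,14), (11,16), (17,18).
Pick (0,1); next start ≥ 1 → (1,3); next start ≥ 3 → (5,7); next start ≥ 7 → (9,13); next start ≥ 13 → (17,18).
Selected 5 talks.

5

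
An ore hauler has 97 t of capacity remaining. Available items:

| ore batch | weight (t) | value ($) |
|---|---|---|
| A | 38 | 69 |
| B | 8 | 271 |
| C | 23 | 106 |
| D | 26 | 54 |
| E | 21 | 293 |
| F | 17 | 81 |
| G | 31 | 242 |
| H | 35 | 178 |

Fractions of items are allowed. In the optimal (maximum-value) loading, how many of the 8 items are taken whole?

Sort by value per unit weight and fill in that order.
Order: B (271/8=33.88) > E (293/21=13.95) > G (242/31=7.81) > H (178/35=5.09) > F (81/17=4.76) > C (106/23=4.61) > D (54/26=2.08) > A (69/38=1.82)
Fill: take B (8 @ 271) → take E (21 @ 293) → take G (31 @ 242) → take H (35 @ 178) → take 2/17 of F → 9.53; 97/97 used.
4 item(s) taken whole; one partial (take 2/17 of F).

4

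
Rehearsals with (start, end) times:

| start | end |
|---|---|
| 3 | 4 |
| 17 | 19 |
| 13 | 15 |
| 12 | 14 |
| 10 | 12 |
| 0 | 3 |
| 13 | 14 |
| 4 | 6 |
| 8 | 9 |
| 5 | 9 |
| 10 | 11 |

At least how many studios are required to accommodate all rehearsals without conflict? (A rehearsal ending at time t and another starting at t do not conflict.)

Count concurrent intervals with a sweep; the peak is the room count.
starts: [0, 3, 4, 5, 8, 10, 10, 12, 13, 13, 17]
ends:   [3, 4, 6, 9, 9, 11, 12, 14, 14, 15, 19]
s0→1 e3→0 s3→1 e4→0 s4→1 s5→2 e6→1 s8→2 e9→1 e9→0 s10→1 s10→2 e11→1 e12→0 s12→1 s13→2 s13→3  — peak 3.

3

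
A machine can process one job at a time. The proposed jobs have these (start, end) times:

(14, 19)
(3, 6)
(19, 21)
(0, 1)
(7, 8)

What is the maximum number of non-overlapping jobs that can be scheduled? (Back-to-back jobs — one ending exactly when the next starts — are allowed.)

5

Sort by end time and greedily take each interval whose start is ≥ the last chosen end.
Sorted by end: (0,1)  (3,6)  (7,8)  (14,19)  (19,21)
take (0,1); take (3,6); take (7,8); take (14,19); take (19,21).
Selected 5 jobs.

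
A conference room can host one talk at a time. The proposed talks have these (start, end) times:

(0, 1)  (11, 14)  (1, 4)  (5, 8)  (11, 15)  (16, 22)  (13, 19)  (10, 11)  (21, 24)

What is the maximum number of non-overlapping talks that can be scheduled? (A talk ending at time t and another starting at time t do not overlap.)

Greedy by earliest finish: after sorting by end time, pick each interval compatible with the last pick.
Sorted by end: (0,1)  (1,4)  (5,8)  (10,11)  (11,14)  (11,15)  (13,19)  (16,22)  (21,24)
take (0,1); take (1,4); take (5,8); take (10,11); take (11,14); take (16,22).
Selected 6 talks.

6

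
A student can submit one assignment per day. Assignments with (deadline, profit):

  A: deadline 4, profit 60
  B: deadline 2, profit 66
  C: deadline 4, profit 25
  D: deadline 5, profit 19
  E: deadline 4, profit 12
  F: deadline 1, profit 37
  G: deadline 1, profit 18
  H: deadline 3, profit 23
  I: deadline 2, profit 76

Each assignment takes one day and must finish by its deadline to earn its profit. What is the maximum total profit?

246

Take jobs in profit order; each goes to the latest open slot no later than its deadline.
By profit: I(d2,76), B(d2,66), A(d4,60), F(d1,37), C(d4,25), H(d3,23), D(d5,19), G(d1,18), E(d4,12)
I→slot 2; B→slot 1; A→slot 4; F skipped; C→slot 3; H skipped; D→slot 5; G skipped; E skipped.
Profit = 66 + 76 + 25 + 60 + 19 = 246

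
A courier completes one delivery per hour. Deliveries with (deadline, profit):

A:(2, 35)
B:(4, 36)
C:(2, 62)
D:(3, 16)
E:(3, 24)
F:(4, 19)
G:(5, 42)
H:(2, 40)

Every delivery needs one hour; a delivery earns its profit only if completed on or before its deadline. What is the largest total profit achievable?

204

Take jobs in profit order; each goes to the latest open slot no later than its deadline.
Profit order: C=62 G=42 H=40 B=36 A=35 E=24 F=19 D=16
Assign: C→slot 2, G→slot 5, H→slot 1, B→slot 4, A skipped, E→slot 3, F skipped, D skipped.
Slots: [1:H] [2:C] [3:E] [4:B] [5:G]
Profit = 40 + 62 + 24 + 36 + 42 = 204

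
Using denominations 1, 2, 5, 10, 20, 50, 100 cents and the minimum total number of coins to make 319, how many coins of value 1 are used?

Use the largest denomination that fits, subtract, and repeat.
319 = 3×100 + 1×10 + 1×5 + 2×2
Count of 1: 0

0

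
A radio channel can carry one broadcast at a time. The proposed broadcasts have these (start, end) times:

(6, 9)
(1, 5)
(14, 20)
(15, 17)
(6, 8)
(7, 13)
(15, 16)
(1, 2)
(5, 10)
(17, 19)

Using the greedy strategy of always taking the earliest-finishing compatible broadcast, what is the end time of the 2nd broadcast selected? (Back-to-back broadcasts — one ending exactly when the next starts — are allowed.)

8

Greedy by earliest finish: after sorting by end time, pick each interval compatible with the last pick.
By end time: (1,2), (1,5), (6,8), (6,9), (5,10), (7,13), (15,16), (15,17), (17,19), (14,20).
Pick (1,2); next start ≥ 2 → (6,8); next start ≥ 8 → (15,16); next start ≥ 16 → (17,19).
Selected: (1,2) (6,8) (15,16) (17,19)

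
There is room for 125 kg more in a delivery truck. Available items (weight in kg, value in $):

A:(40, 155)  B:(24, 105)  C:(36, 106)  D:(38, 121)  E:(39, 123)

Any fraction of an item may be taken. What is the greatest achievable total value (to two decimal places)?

Greedy by value/weight ratio, highest first.
Order: B (105/24=4.38) > A (155/40=3.88) > D (121/38=3.18) > E (123/39=3.15) > C (106/36=2.94)
Fill: take B (24 @ 105) → take A (40 @ 155) → take D (38 @ 121) → take 23/39 of E → 72.54; 125/125 used.
Total value = 453.54

453.54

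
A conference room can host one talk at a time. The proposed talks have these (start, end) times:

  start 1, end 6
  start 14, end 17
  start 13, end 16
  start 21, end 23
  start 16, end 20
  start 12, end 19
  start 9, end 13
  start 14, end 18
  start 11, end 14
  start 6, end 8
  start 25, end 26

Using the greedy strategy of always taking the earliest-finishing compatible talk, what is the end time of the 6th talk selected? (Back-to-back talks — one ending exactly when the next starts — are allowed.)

Sorted by end: (1,6)  (6,8)  (9,13)  (11,14)  (13,16)  (14,17)  (14,18)  (12,19)  (16,20)  (21,23)  (25,26)
take (1,6); take (6,8); take (9,13); take (13,16); skip (14,18); take (16,20); take (21,23); take (25,26).
Selected: (1,6) (6,8) (9,13) (13,16) (16,20) (21,23) (25,26)

23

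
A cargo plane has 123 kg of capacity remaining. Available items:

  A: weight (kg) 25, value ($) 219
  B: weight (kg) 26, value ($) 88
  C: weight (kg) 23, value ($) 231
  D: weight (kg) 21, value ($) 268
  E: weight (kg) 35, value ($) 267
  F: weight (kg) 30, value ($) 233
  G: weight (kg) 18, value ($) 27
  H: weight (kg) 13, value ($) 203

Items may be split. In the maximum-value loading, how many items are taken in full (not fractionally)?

5

Ratios (sorted): H 15.62, D 12.76, C 10.04, A 8.76, F 7.77, E 7.63, B 3.38, G 1.50
take H (13 @ 203); take D (21 @ 268); take C (23 @ 231); take A (25 @ 219); take F (30 @ 233); take 11/35 of E → 83.91. Capacity used 123/123.
5 item(s) taken whole; one partial (take 11/35 of E).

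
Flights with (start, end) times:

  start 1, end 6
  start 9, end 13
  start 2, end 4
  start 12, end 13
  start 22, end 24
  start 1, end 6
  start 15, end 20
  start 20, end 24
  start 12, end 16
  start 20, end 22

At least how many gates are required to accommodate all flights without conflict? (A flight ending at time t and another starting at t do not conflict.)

Count concurrent intervals with a sweep; the peak is the room count.
Events (time:±→running): 1:+→1 1:+→2 2:+→3 … peak 3.

3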